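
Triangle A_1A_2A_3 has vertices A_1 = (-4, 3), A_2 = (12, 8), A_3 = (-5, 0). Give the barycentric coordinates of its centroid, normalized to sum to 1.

(1/3, 1/3, 1/3)

The centroid is the average of the vertices, so each weight is 1/3.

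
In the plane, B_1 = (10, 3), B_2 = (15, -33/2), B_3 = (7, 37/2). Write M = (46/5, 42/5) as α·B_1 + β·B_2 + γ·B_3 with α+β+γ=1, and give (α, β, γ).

(1/5, 1/5, 3/5)

Signed area of the reference triangle: [B_1B_2B_3] = ½·(10·(-33/2−(37/2)) + 15·(37/2−3) + 7·(3−(-33/2))) = ½·(-350 + 465/2 + 273/2) = 19/2.
[MB_2B_3] = ½·((46/5)·(-33/2−(37/2)) + 15·(37/2−(42/5)) + 7·(42/5−(-33/2))) = ½·(-322 + 303/2 + 1743/10) = 19/10, so the B_1-coordinate is (19/10)/(19/2) = 1/5.
[B_1MB_3] = ½·(10·(42/5−(37/2)) + (46/5)·(37/2−3) + 7·(3−(42/5))) = ½·(-101 + 713/5 − 189/5) = 19/10, so the B_2-coordinate is 1/5.
[B_1B_2M] = ½·(10·(-33/2−(42/5)) + 15·(42/5−3) + (46/5)·(3−(-33/2))) = ½·(-249 + 81 + 897/5) = 57/10, so the B_3-coordinate is 3/5.
Check: 1/5 + 1/5 + 3/5 = 1.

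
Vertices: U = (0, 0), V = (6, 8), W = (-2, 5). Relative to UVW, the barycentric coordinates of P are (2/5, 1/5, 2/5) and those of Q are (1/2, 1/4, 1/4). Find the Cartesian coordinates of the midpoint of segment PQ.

Barycentric coordinates of the midpoint are the average: (9/20, 9/40, 13/40).
Converting: (9/20)·U + (9/40)·V + (13/40)·W = (7/10, 137/40).

(7/10, 137/40)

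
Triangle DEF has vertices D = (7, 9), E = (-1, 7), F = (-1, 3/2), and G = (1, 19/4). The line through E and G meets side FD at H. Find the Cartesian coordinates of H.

(5/3, 4)

Barycentric coordinates of G with respect to DEF: (1/4, 1/4, 1/2).
On side FD the E-coordinate is zero; dropping G's E-weight 1/4 and renormalizing the remaining 1/2 : 1/4 gives weights 2/3, 1/3 on F, D.
H = (2/3)·(-1, 3/2) + (1/3)·(7, 9) = (5/3, 4).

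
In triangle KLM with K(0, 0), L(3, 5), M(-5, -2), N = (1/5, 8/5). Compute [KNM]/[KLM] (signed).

2/5

[KLM] = ½·(0·(5−(-2)) + 3·(-2−0) + (-5)·(0−5)) = ½·(0 − 6 + 25) = 19/2.
[KNM] = ½·(0·(8/5−(-2)) + (1/5)·(-2−0) + (-5)·(0−(8/5))) = ½·(0 − 2/5 + 8) = 19/5, so the ratio is (19/5)/(19/2) = 2/5.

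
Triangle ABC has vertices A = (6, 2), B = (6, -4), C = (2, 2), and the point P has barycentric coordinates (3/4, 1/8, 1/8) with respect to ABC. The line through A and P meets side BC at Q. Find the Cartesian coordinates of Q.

(4, -1)

Line AP meets BC where the A-coordinate vanishes; zeroing P's A-weight and renormalizing leaves B, C-weights 1/8 : 1/8 → (1/2, 1/2).
So Q = (1/2)·B + (1/2)·C = (4, -1).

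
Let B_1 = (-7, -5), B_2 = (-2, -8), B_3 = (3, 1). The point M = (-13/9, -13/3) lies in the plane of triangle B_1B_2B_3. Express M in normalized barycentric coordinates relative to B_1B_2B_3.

Signed area of the reference triangle: [B_1B_2B_3] = ½·((-7)·(-8−1) + (-2)·(1−(-5)) + 3·(-5−(-8))) = ½·(63 − 12 + 9) = 30.
[MB_2B_3] = ½·((-13/9)·(-8−1) + (-2)·(1−(-13/3)) + 3·(-13/3−(-8))) = ½·(13 − 32/3 + 11) = 20/3, so the B_1-coordinate is (20/3)/30 = 2/9.
[B_1MB_3] = ½·((-7)·(-13/3−1) + (-13/9)·(1−(-5)) + 3·(-5−(-13/3))) = ½·(112/3 − 26/3 − 2) = 40/3, so the B_2-coordinate is 4/9.
[B_1B_2M] = ½·((-7)·(-8−(-13/3)) + (-2)·(-13/3−(-5)) + (-13/9)·(-5−(-8))) = ½·(77/3 − 4/3 − 13/3) = 10, so the B_3-coordinate is 1/3.

(2/9, 4/9, 1/3)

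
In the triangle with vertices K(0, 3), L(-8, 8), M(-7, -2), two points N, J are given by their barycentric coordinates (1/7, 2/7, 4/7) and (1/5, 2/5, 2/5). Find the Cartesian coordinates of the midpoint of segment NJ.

Barycentric coordinates of the midpoint are the average: (6/35, 12/35, 17/35).
Converting: (6/35)·K + (12/35)·L + (17/35)·M = (-43/7, 16/7).

(-43/7, 16/7)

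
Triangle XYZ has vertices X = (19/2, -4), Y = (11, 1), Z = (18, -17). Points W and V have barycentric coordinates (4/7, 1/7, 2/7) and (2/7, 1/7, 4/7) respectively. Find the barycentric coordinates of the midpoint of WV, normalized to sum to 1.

Since both coordinate triples sum to 1, the midpoint's barycentrics are the componentwise average.
(4/7+2/7)/2 = 3/7; similarly 1/7 and 3/7.

(3/7, 1/7, 3/7)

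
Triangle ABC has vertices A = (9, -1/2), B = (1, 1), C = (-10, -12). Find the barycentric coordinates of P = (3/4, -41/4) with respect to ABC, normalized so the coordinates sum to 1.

(1, -3/4, 3/4)

Signed area of the reference triangle: [ABC] = ½·(9·(1−(-12)) + 1·(-12−(-1/2)) + (-10)·(-1/2−1)) = ½·(117 − 23/2 + 15) = 241/4.
[PBC] = ½·((3/4)·(1−(-12)) + 1·(-12−(-41/4)) + (-10)·(-41/4−1)) = ½·(39/4 − 7/4 + 225/2) = 241/4, so the A-coordinate is (241/4)/(241/4) = 1.
[APC] = ½·(9·(-41/4−(-12)) + (3/4)·(-12−(-1/2)) + (-10)·(-1/2−(-41/4))) = ½·(63/4 − 69/8 − 195/2) = -723/16, so the B-coordinate is -3/4.
[ABP] = ½·(9·(1−(-41/4)) + 1·(-41/4−(-1/2)) + (3/4)·(-1/2−1)) = ½·(405/4 − 39/4 − 9/8) = 723/16, so the C-coordinate is 3/4.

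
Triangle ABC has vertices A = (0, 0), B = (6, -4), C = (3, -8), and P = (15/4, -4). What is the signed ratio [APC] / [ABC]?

[ABC] = ½·(0·(-4−(-8)) + 6·(-8−0) + 3·(0−(-4))) = ½·(0 − 48 + 12) = -18.
[APC] = ½·(0·(-4−(-8)) + (15/4)·(-8−0) + 3·(0−(-4))) = ½·(0 − 30 + 12) = -9, so the ratio is (-9)/(-18) = 1/2.

1/2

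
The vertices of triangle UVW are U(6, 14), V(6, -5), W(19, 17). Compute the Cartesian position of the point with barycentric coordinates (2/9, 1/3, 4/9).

P = (2/9)·U + (1/3)·V + (4/9)·W.
x-coordinate: (2/9)·6 + (1/3)·6 + (4/9)·19 = 106/9.
y-coordinate: (2/9)·14 + (1/3)·(-5) + (4/9)·17 = 9.

(106/9, 9)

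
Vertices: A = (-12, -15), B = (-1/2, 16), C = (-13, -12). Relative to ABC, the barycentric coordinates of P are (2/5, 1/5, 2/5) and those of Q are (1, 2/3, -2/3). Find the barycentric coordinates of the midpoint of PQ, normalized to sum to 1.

(7/10, 13/30, -2/15)

Since both coordinate triples sum to 1, the midpoint's barycentrics are the componentwise average.
(2/5+1)/2 = 7/10; similarly 13/30 and -2/15.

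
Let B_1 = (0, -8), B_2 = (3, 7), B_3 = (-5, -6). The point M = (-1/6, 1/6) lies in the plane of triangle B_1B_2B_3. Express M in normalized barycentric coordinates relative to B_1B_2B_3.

(1/6, 1/2, 1/3)

Signed area of the reference triangle: [B_1B_2B_3] = ½·(0·(7−(-6)) + 3·(-6−(-8)) + (-5)·(-8−7)) = ½·(0 + 6 + 75) = 81/2.
[MB_2B_3] = ½·((-1/6)·(7−(-6)) + 3·(-6−(1/6)) + (-5)·(1/6−7)) = ½·(-13/6 − 37/2 + 205/6) = 27/4, so the B_1-coordinate is (27/4)/(81/2) = 1/6.
[B_1MB_3] = ½·(0·(1/6−(-6)) + (-1/6)·(-6−(-8)) + (-5)·(-8−(1/6))) = ½·(0 − 1/3 + 245/6) = 81/4, so the B_2-coordinate is 1/2.
[B_1B_2M] = ½·(0·(7−(1/6)) + 3·(1/6−(-8)) + (-1/6)·(-8−7)) = ½·(0 + 49/2 + 5/2) = 27/2, so the B_3-coordinate is 1/3.
Check: 1/6 + 1/2 + 1/3 = 1.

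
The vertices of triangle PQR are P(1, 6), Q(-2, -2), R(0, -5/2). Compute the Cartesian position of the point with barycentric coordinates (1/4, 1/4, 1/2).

S = (1/4)·P + (1/4)·Q + (1/2)·R.
x-coordinate: (1/4)·1 + (1/4)·(-2) + (1/2)·0 = -1/4.
y-coordinate: (1/4)·6 + (1/4)·(-2) + (1/2)·(-5/2) = -1/4.

(-1/4, -1/4)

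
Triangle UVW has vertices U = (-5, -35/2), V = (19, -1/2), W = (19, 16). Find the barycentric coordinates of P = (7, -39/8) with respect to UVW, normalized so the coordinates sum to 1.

Signed area of the reference triangle: [UVW] = ½·((-5)·(-1/2−16) + 19·(16−(-35/2)) + 19·(-35/2−(-1/2))) = ½·(165/2 + 1273/2 − 323) = 198.
[PVW] = ½·(7·(-1/2−16) + 19·(16−(-39/8)) + 19·(-39/8−(-1/2))) = ½·(-231/2 + 3173/8 − 665/8) = 99, so the U-coordinate is 99/198 = 1/2.
[UPW] = ½·((-5)·(-39/8−16) + 7·(16−(-35/2)) + 19·(-35/2−(-39/8))) = ½·(835/8 + 469/2 − 1919/8) = 99/2, so the V-coordinate is 1/4.
[UVP] = ½·((-5)·(-1/2−(-39/8)) + 19·(-39/8−(-35/2)) + 7·(-35/2−(-1/2))) = ½·(-175/8 + 1919/8 − 119) = 99/2, so the W-coordinate is 1/4.
Check: 1/2 + 1/4 + 1/4 = 1.

(1/2, 1/4, 1/4)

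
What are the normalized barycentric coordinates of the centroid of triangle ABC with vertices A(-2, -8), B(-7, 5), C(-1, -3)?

The centroid is the average of the vertices, so each weight is 1/3.

(1/3, 1/3, 1/3)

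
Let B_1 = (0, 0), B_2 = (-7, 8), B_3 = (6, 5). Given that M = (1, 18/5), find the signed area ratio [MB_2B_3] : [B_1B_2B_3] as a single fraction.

[B_1B_2B_3] = ½·(0·(8−5) + (-7)·(5−0) + 6·(0−8)) = ½·(0 − 35 − 48) = -83/2.
[MB_2B_3] = ½·(1·(8−5) + (-7)·(5−(18/5)) + 6·(18/5−8)) = ½·(3 − 49/5 − 132/5) = -83/5, so the ratio is (-83/5)/(-83/2) = 2/5.

2/5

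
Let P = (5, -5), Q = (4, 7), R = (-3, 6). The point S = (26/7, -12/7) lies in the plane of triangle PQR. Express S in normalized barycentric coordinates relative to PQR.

Signed area of the reference triangle: [PQR] = ½·(5·(7−6) + 4·(6−(-5)) + (-3)·(-5−7)) = ½·(5 + 44 + 36) = 85/2.
[SQR] = ½·((26/7)·(7−6) + 4·(6−(-12/7)) + (-3)·(-12/7−7)) = ½·(26/7 + 216/7 + 183/7) = 425/14, so the P-coordinate is (425/14)/(85/2) = 5/7.
[PSR] = ½·(5·(-12/7−6) + (26/7)·(6−(-5)) + (-3)·(-5−(-12/7))) = ½·(-270/7 + 286/7 + 69/7) = 85/14, so the Q-coordinate is 1/7.
[PQS] = ½·(5·(7−(-12/7)) + 4·(-12/7−(-5)) + (26/7)·(-5−7)) = ½·(305/7 + 92/7 − 312/7) = 85/14, so the R-coordinate is 1/7.
Check: 5/7 + 1/7 + 1/7 = 1.

(5/7, 1/7, 1/7)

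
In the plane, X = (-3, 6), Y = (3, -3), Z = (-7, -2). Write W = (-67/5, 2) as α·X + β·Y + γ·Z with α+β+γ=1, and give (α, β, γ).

Signed area of the reference triangle: [XYZ] = ½·((-3)·(-3−(-2)) + 3·(-2−6) + (-7)·(6−(-3))) = ½·(3 − 24 − 63) = -42.
[WYZ] = ½·((-67/5)·(-3−(-2)) + 3·(-2−2) + (-7)·(2−(-3))) = ½·(67/5 − 12 − 35) = -84/5, so the X-coordinate is (-84/5)/(-42) = 2/5.
[XWZ] = ½·((-3)·(2−(-2)) + (-67/5)·(-2−6) + (-7)·(6−2)) = ½·(-12 + 536/5 − 28) = 168/5, so the Y-coordinate is -4/5.
[XYW] = ½·((-3)·(-3−2) + 3·(2−6) + (-67/5)·(6−(-3))) = ½·(15 − 12 − 603/5) = -294/5, so the Z-coordinate is 7/5.
Check: 2/5 − 4/5 + 7/5 = 1.

(2/5, -4/5, 7/5)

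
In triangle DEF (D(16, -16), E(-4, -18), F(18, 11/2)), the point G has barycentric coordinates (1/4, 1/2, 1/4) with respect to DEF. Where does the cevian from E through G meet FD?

Line EG meets FD where the E-coordinate vanishes; zeroing G's E-weight and renormalizing leaves F, D-weights 1/4 : 1/4 → (1/2, 1/2).
So H = (1/2)·F + (1/2)·D = (17, -21/4).

(17, -21/4)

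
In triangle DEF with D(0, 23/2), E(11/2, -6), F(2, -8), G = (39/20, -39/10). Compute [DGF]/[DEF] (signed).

[DEF] = ½·(0·(-6−(-8)) + (11/2)·(-8−(23/2)) + 2·(23/2−(-6))) = ½·(0 − 429/4 + 35) = -289/8.
[DGF] = ½·(0·(-39/10−(-8)) + (39/20)·(-8−(23/2)) + 2·(23/2−(-39/10))) = ½·(0 − 1521/40 + 154/5) = -289/80, so the ratio is (-289/80)/(-289/8) = 1/10.

1/10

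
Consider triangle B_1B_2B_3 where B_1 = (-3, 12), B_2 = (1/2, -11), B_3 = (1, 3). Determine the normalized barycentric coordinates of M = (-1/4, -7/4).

Signed area of the reference triangle: [B_1B_2B_3] = ½·((-3)·(-11−3) + (1/2)·(3−12) + 1·(12−(-11))) = ½·(42 − 9/2 + 23) = 121/4.
[MB_2B_3] = ½·((-1/4)·(-11−3) + (1/2)·(3−(-7/4)) + 1·(-7/4−(-11))) = ½·(7/2 + 19/8 + 37/4) = 121/16, so the B_1-coordinate is (121/16)/(121/4) = 1/4.
[B_1MB_3] = ½·((-3)·(-7/4−3) + (-1/4)·(3−12) + 1·(12−(-7/4))) = ½·(57/4 + 9/4 + 55/4) = 121/8, so the B_2-coordinate is 1/2.
[B_1B_2M] = ½·((-3)·(-11−(-7/4)) + (1/2)·(-7/4−12) + (-1/4)·(12−(-11))) = ½·(111/4 − 55/8 − 23/4) = 121/16, so the B_3-coordinate is 1/4.
Check: 1/4 + 1/2 + 1/4 = 1.

(1/4, 1/2, 1/4)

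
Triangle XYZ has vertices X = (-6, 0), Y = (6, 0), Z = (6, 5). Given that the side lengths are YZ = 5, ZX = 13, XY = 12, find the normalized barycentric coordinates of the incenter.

(1/6, 13/30, 2/5)

The incenter has barycentric coordinates proportional to the opposite side lengths: (5 : 13 : 12).
Normalizing by 5+13+12 = 30 gives (1/6, 13/30, 2/5).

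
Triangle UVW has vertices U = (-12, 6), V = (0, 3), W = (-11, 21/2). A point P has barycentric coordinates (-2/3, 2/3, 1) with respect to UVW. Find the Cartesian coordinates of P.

P = (-2/3)·U + (2/3)·V + 1·W.
x-coordinate: (-2/3)·(-12) + (2/3)·0 + 1·(-11) = -3.
y-coordinate: (-2/3)·6 + (2/3)·3 + 1·(21/2) = 17/2.

(-3, 17/2)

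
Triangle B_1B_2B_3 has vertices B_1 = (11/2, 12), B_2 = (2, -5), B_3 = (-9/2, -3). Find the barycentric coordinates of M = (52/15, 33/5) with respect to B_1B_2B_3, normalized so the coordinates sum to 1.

Signed area of the reference triangle: [B_1B_2B_3] = ½·((11/2)·(-5−(-3)) + 2·(-3−12) + (-9/2)·(12−(-5))) = ½·(-11 − 30 − 153/2) = -235/4.
[MB_2B_3] = ½·((52/15)·(-5−(-3)) + 2·(-3−(33/5)) + (-9/2)·(33/5−(-5))) = ½·(-104/15 − 96/5 − 261/5) = -235/6, so the B_1-coordinate is (-235/6)/(-235/4) = 2/3.
[B_1MB_3] = ½·((11/2)·(33/5−(-3)) + (52/15)·(-3−12) + (-9/2)·(12−(33/5))) = ½·(264/5 − 52 − 243/10) = -47/4, so the B_2-coordinate is 1/5.
[B_1B_2M] = ½·((11/2)·(-5−(33/5)) + 2·(33/5−12) + (52/15)·(12−(-5))) = ½·(-319/5 − 54/5 + 884/15) = -47/6, so the B_3-coordinate is 2/15.
Check: 2/3 + 1/5 + 2/15 = 1.

(2/3, 1/5, 2/15)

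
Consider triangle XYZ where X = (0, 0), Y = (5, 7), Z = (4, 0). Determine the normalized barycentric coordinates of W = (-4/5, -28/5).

Signed area of the reference triangle: [XYZ] = ½·(0·(7−0) + 5·(0−0) + 4·(0−7)) = ½·(0 + 0 − 28) = -14.
[WYZ] = ½·((-4/5)·(7−0) + 5·(0−(-28/5)) + 4·(-28/5−7)) = ½·(-28/5 + 28 − 252/5) = -14, so the X-coordinate is (-14)/(-14) = 1.
[XWZ] = ½·(0·(-28/5−0) + (-4/5)·(0−0) + 4·(0−(-28/5))) = ½·(0 + 0 + 112/5) = 56/5, so the Y-coordinate is -4/5.
[XYW] = ½·(0·(7−(-28/5)) + 5·(-28/5−0) + (-4/5)·(0−7)) = ½·(0 − 28 + 28/5) = -56/5, so the Z-coordinate is 4/5.
Check: 1 − 4/5 + 4/5 = 1.

(1, -4/5, 4/5)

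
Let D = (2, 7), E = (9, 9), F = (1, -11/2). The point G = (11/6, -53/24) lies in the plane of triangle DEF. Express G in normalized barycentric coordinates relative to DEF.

Signed area of the reference triangle: [DEF] = ½·(2·(9−(-11/2)) + 9·(-11/2−7) + 1·(7−9)) = ½·(29 − 225/2 − 2) = -171/4.
[GEF] = ½·((11/6)·(9−(-11/2)) + 9·(-11/2−(-53/24)) + 1·(-53/24−9)) = ½·(319/12 − 237/8 − 269/24) = -57/8, so the D-coordinate is (-57/8)/(-171/4) = 1/6.
[DGF] = ½·(2·(-53/24−(-11/2)) + (11/6)·(-11/2−7) + 1·(7−(-53/24))) = ½·(79/12 − 275/12 + 221/24) = -57/16, so the E-coordinate is 1/12.
[DEG] = ½·(2·(9−(-53/24)) + 9·(-53/24−7) + (11/6)·(7−9)) = ½·(269/12 − 663/8 − 11/3) = -513/16, so the F-coordinate is 3/4.

(1/6, 1/12, 3/4)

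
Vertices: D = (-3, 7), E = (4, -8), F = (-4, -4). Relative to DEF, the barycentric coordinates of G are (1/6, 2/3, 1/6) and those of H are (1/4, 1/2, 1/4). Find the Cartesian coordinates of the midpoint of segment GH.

Barycentric coordinates of the midpoint are the average: (5/24, 7/12, 5/24).
Converting: (5/24)·D + (7/12)·E + (5/24)·F = (7/8, -97/24).

(7/8, -97/24)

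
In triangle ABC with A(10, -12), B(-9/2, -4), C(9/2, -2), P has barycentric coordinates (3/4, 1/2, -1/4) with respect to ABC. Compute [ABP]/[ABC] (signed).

-1/4

The signed ratio [ABP]/[ABC] equals the barycentric coordinate of P at vertex C, which is -1/4.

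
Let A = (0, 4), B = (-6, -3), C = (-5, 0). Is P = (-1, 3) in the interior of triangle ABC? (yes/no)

yes

Barycentric coordinates of P: (9/11, 1/11, 1/11).
The three coordinates are positive, positive, positive; a point is interior exactly when all three are positive.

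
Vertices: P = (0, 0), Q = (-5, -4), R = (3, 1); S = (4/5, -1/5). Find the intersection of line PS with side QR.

(1, -1/4)

Barycentric coordinates of S with respect to PQR: (1/5, 1/5, 3/5).
On side QR the P-coordinate is zero; dropping S's P-weight 1/5 and renormalizing the remaining 1/5 : 3/5 gives weights 1/4, 3/4 on Q, R.
T = (1/4)·(-5, -4) + (3/4)·(3, 1) = (1, -1/4).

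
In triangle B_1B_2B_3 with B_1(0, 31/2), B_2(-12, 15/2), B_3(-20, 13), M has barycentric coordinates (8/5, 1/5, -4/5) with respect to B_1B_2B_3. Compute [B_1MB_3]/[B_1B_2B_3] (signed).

The signed ratio [B_1MB_3]/[B_1B_2B_3] equals the barycentric coordinate of M at vertex B_2, which is 1/5.

1/5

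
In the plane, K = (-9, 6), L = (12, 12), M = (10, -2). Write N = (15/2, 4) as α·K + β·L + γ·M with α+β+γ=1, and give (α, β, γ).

(1/6, 1/3, 1/2)

Signed area of the reference triangle: [KLM] = ½·((-9)·(12−(-2)) + 12·(-2−6) + 10·(6−12)) = ½·(-126 − 96 − 60) = -141.
[NLM] = ½·((15/2)·(12−(-2)) + 12·(-2−4) + 10·(4−12)) = ½·(105 − 72 − 80) = -47/2, so the K-coordinate is (-47/2)/(-141) = 1/6.
[KNM] = ½·((-9)·(4−(-2)) + (15/2)·(-2−6) + 10·(6−4)) = ½·(-54 − 60 + 20) = -47, so the L-coordinate is 1/3.
[KLN] = ½·((-9)·(12−4) + 12·(4−6) + (15/2)·(6−12)) = ½·(-72 − 24 − 45) = -141/2, so the M-coordinate is 1/2.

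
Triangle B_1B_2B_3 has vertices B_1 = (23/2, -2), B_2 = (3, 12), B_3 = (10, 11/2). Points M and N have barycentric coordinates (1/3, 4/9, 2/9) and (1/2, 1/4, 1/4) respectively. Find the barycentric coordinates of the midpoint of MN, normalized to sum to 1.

(5/12, 25/72, 17/72)

Since both coordinate triples sum to 1, the midpoint's barycentrics are the componentwise average.
(1/3+1/2)/2 = 5/12; similarly 25/72 and 17/72.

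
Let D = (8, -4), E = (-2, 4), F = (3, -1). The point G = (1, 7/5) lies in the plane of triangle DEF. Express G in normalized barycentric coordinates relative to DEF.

(1/5, 3/5, 1/5)

Signed area of the reference triangle: [DEF] = ½·(8·(4−(-1)) + (-2)·(-1−(-4)) + 3·(-4−4)) = ½·(40 − 6 − 24) = 5.
[GEF] = ½·(1·(4−(-1)) + (-2)·(-1−(7/5)) + 3·(7/5−4)) = ½·(5 + 24/5 − 39/5) = 1, so the D-coordinate is 1/5 = 1/5.
[DGF] = ½·(8·(7/5−(-1)) + 1·(-1−(-4)) + 3·(-4−(7/5))) = ½·(96/5 + 3 − 81/5) = 3, so the E-coordinate is 3/5.
[DEG] = ½·(8·(4−(7/5)) + (-2)·(7/5−(-4)) + 1·(-4−4)) = ½·(104/5 − 54/5 − 8) = 1, so the F-coordinate is 1/5.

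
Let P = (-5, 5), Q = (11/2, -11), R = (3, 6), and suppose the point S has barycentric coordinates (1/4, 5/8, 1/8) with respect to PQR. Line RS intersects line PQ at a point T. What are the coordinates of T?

(5/2, -45/7)

Line RS meets PQ where the R-coordinate vanishes; zeroing S's R-weight and renormalizing leaves P, Q-weights 1/4 : 5/8 → (2/7, 5/7).
So T = (2/7)·P + (5/7)·Q = (5/2, -45/7).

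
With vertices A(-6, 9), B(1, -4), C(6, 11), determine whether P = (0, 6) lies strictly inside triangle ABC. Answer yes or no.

Barycentric coordinates of P: (13/34, 24/85, 57/170).
The three coordinates are positive, positive, positive; a point is interior exactly when all three are positive.

yes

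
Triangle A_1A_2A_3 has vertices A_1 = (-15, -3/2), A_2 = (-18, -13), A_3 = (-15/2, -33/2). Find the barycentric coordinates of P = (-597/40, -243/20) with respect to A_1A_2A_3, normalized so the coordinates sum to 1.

(3/20, 3/5, 1/4)

Signed area of the reference triangle: [A_1A_2A_3] = ½·((-15)·(-13−(-33/2)) + (-18)·(-33/2−(-3/2)) + (-15/2)·(-3/2−(-13))) = ½·(-105/2 + 270 − 345/4) = 525/8.
[PA_2A_3] = ½·((-597/40)·(-13−(-33/2)) + (-18)·(-33/2−(-243/20)) + (-15/2)·(-243/20−(-13))) = ½·(-4179/80 + 783/10 − 51/8) = 315/32, so the A_1-coordinate is (315/32)/(525/8) = 3/20.
[A_1PA_3] = ½·((-15)·(-243/20−(-33/2)) + (-597/40)·(-33/2−(-3/2)) + (-15/2)·(-3/2−(-243/20))) = ½·(-261/4 + 1791/8 − 639/8) = 315/8, so the A_2-coordinate is 3/5.
[A_1A_2P] = ½·((-15)·(-13−(-243/20)) + (-18)·(-243/20−(-3/2)) + (-597/40)·(-3/2−(-13))) = ½·(51/4 + 1917/10 − 13731/80) = 525/32, so the A_3-coordinate is 1/4.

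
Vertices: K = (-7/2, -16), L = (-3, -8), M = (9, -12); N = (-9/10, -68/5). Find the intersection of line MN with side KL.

(-27/8, -14)

Barycentric coordinates of N with respect to KLM: (3/5, 1/5, 1/5).
On side KL the M-coordinate is zero; dropping N's M-weight 1/5 and renormalizing the remaining 3/5 : 1/5 gives weights 3/4, 1/4 on K, L.
J = (3/4)·(-7/2, -16) + (1/4)·(-3, -8) = (-27/8, -14).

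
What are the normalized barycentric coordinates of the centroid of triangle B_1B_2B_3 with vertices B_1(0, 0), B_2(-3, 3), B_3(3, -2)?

(1/3, 1/3, 1/3)

The centroid is the average of the vertices, so each weight is 1/3.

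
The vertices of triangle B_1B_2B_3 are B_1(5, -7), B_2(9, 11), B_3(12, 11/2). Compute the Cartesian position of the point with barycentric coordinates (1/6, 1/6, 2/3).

M = (1/6)·B_1 + (1/6)·B_2 + (2/3)·B_3.
x-coordinate: (1/6)·5 + (1/6)·9 + (2/3)·12 = 31/3.
y-coordinate: (1/6)·(-7) + (1/6)·11 + (2/3)·(11/2) = 13/3.

(31/3, 13/3)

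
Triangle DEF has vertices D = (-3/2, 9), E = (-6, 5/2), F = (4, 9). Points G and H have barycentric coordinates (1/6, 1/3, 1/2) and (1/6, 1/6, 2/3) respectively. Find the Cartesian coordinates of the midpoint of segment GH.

(7/12, 59/8)

Barycentric coordinates of the midpoint are the average: (1/6, 1/4, 7/12).
Converting: (1/6)·D + (1/4)·E + (7/12)·F = (7/12, 59/8).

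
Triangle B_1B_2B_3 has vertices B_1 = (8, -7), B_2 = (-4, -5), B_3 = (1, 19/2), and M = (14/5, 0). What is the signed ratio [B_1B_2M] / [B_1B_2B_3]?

2/5

[B_1B_2B_3] = ½·(8·(-5−(19/2)) + (-4)·(19/2−(-7)) + 1·(-7−(-5))) = ½·(-116 − 66 − 2) = -92.
[B_1B_2M] = ½·(8·(-5−0) + (-4)·(0−(-7)) + (14/5)·(-7−(-5))) = ½·(-40 − 28 − 28/5) = -184/5, so the ratio is (-184/5)/(-92) = 2/5.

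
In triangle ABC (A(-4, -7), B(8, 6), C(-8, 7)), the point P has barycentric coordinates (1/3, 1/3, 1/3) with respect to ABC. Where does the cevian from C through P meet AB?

Line CP meets AB where the C-coordinate vanishes; zeroing P's C-weight and renormalizing leaves A, B-weights 1/3 : 1/3 → (1/2, 1/2).
So Q = (1/2)·A + (1/2)·B = (2, -1/2).

(2, -1/2)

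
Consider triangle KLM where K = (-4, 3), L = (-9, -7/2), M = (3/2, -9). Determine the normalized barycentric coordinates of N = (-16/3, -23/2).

Signed area of the reference triangle: [KLM] = ½·((-4)·(-7/2−(-9)) + (-9)·(-9−3) + (3/2)·(3−(-7/2))) = ½·(-22 + 108 + 39/4) = 383/8.
[NLM] = ½·((-16/3)·(-7/2−(-9)) + (-9)·(-9−(-23/2)) + (3/2)·(-23/2−(-7/2))) = ½·(-88/3 − 45/2 − 12) = -383/12, so the K-coordinate is (-383/12)/(383/8) = -2/3.
[KNM] = ½·((-4)·(-23/2−(-9)) + (-16/3)·(-9−3) + (3/2)·(3−(-23/2))) = ½·(10 + 64 + 87/4) = 383/8, so the L-coordinate is 1.
[KLN] = ½·((-4)·(-7/2−(-23/2)) + (-9)·(-23/2−3) + (-16/3)·(3−(-7/2))) = ½·(-32 + 261/2 − 104/3) = 383/12, so the M-coordinate is 2/3.
Check: -2/3 + 1 + 2/3 = 1.

(-2/3, 1, 2/3)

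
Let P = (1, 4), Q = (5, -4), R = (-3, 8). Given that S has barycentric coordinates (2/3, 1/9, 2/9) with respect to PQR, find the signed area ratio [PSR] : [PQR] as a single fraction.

1/9

The signed ratio [PSR]/[PQR] equals the barycentric coordinate of S at vertex Q, which is 1/9.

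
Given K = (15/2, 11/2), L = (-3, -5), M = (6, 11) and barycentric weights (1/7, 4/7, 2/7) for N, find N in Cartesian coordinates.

N = (1/7)·K + (4/7)·L + (2/7)·M.
x-coordinate: (1/7)·(15/2) + (4/7)·(-3) + (2/7)·6 = 15/14.
y-coordinate: (1/7)·(11/2) + (4/7)·(-5) + (2/7)·11 = 15/14.

(15/14, 15/14)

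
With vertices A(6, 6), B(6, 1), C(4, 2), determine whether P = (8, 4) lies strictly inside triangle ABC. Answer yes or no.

no

Barycentric coordinates of P: (4/5, 6/5, -1).
The three coordinates are positive, positive, negative; a point is interior exactly when all three are positive.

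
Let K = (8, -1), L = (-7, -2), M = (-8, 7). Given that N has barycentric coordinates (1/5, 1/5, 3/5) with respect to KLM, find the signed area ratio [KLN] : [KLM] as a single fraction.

3/5

The signed ratio [KLN]/[KLM] equals the barycentric coordinate of N at vertex M, which is 3/5.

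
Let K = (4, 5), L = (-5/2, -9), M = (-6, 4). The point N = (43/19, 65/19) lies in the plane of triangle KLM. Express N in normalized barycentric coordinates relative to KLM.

Signed area of the reference triangle: [KLM] = ½·(4·(-9−4) + (-5/2)·(4−5) + (-6)·(5−(-9))) = ½·(-52 + 5/2 − 84) = -267/4.
[NLM] = ½·((43/19)·(-9−4) + (-5/2)·(4−(65/19)) + (-6)·(65/19−(-9))) = ½·(-559/19 − 55/38 − 1416/19) = -4005/76, so the K-coordinate is (-4005/76)/(-267/4) = 15/19.
[KNM] = ½·(4·(65/19−4) + (43/19)·(4−5) + (-6)·(5−(65/19))) = ½·(-44/19 − 43/19 − 180/19) = -267/38, so the L-coordinate is 2/19.
[KLN] = ½·(4·(-9−(65/19)) + (-5/2)·(65/19−5) + (43/19)·(5−(-9))) = ½·(-944/19 + 75/19 + 602/19) = -267/38, so the M-coordinate is 2/19.
Check: 15/19 + 2/19 + 2/19 = 1.

(15/19, 2/19, 2/19)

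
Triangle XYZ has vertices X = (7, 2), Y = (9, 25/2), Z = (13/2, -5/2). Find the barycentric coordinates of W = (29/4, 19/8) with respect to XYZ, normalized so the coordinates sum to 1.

Signed area of the reference triangle: [XYZ] = ½·(7·(25/2−(-5/2)) + 9·(-5/2−2) + (13/2)·(2−(25/2))) = ½·(105 − 81/2 − 273/4) = -15/8.
[WYZ] = ½·((29/4)·(25/2−(-5/2)) + 9·(-5/2−(19/8)) + (13/2)·(19/8−(25/2))) = ½·(435/4 − 351/8 − 1053/16) = -15/32, so the X-coordinate is (-15/32)/(-15/8) = 1/4.
[XWZ] = ½·(7·(19/8−(-5/2)) + (29/4)·(-5/2−2) + (13/2)·(2−(19/8))) = ½·(273/8 − 261/8 − 39/16) = -15/32, so the Y-coordinate is 1/4.
[XYW] = ½·(7·(25/2−(19/8)) + 9·(19/8−2) + (29/4)·(2−(25/2))) = ½·(567/8 + 27/8 − 609/8) = -15/16, so the Z-coordinate is 1/2.

(1/4, 1/4, 1/2)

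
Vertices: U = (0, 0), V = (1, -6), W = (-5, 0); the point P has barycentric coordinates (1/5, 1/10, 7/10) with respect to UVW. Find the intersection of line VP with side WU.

(-35/9, 0)

Line VP meets WU where the V-coordinate vanishes; zeroing P's V-weight and renormalizing leaves W, U-weights 7/10 : 1/5 → (7/9, 2/9).
So Q = (7/9)·W + (2/9)·U = (-35/9, 0).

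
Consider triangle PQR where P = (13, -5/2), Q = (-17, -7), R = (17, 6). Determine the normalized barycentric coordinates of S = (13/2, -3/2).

Signed area of the reference triangle: [PQR] = ½·(13·(-7−6) + (-17)·(6−(-5/2)) + 17·(-5/2−(-7))) = ½·(-169 − 289/2 + 153/2) = -237/2.
[SQR] = ½·((13/2)·(-7−6) + (-17)·(6−(-3/2)) + 17·(-3/2−(-7))) = ½·(-169/2 − 255/2 + 187/2) = -237/4, so the P-coordinate is (-237/4)/(-237/2) = 1/2.
[PSR] = ½·(13·(-3/2−6) + (13/2)·(6−(-5/2)) + 17·(-5/2−(-3/2))) = ½·(-195/2 + 221/4 − 17) = -237/8, so the Q-coordinate is 1/4.
[PQS] = ½·(13·(-7−(-3/2)) + (-17)·(-3/2−(-5/2)) + (13/2)·(-5/2−(-7))) = ½·(-143/2 − 17 + 117/4) = -237/8, so the R-coordinate is 1/4.
Check: 1/2 + 1/4 + 1/4 = 1.

(1/2, 1/4, 1/4)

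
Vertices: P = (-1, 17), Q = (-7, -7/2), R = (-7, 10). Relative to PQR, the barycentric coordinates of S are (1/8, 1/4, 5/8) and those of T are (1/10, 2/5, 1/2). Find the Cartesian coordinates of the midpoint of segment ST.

(-253/40, 32/5)

Barycentric coordinates of the midpoint are the average: (9/80, 13/40, 9/16).
Converting: (9/80)·P + (13/40)·Q + (9/16)·R = (-253/40, 32/5).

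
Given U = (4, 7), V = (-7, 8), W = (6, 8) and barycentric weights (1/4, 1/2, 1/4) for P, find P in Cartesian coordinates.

P = (1/4)·U + (1/2)·V + (1/4)·W.
x-coordinate: (1/4)·4 + (1/2)·(-7) + (1/4)·6 = -1.
y-coordinate: (1/4)·7 + (1/2)·8 + (1/4)·8 = 31/4.

(-1, 31/4)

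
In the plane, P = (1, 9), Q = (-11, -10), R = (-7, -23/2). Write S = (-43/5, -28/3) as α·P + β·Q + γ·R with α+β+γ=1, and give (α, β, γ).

Signed area of the reference triangle: [PQR] = ½·(1·(-10−(-23/2)) + (-11)·(-23/2−9) + (-7)·(9−(-10))) = ½·(3/2 + 451/2 − 133) = 47.
[SQR] = ½·((-43/5)·(-10−(-23/2)) + (-11)·(-23/2−(-28/3)) + (-7)·(-28/3−(-10))) = ½·(-129/10 + 143/6 − 14/3) = 47/15, so the P-coordinate is (47/15)/47 = 1/15.
[PSR] = ½·(1·(-28/3−(-23/2)) + (-43/5)·(-23/2−9) + (-7)·(9−(-28/3))) = ½·(13/6 + 1763/10 − 385/3) = 376/15, so the Q-coordinate is 8/15.
[PQS] = ½·(1·(-10−(-28/3)) + (-11)·(-28/3−9) + (-43/5)·(9−(-10))) = ½·(-2/3 + 605/3 − 817/5) = 94/5, so the R-coordinate is 2/5.

(1/15, 8/15, 2/5)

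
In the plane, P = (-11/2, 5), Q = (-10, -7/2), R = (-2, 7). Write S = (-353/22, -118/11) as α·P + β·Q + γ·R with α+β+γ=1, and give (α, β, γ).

(3/11, 18/11, -10/11)

Signed area of the reference triangle: [PQR] = ½·((-11/2)·(-7/2−7) + (-10)·(7−5) + (-2)·(5−(-7/2))) = ½·(231/4 − 20 − 17) = 83/8.
[SQR] = ½·((-353/22)·(-7/2−7) + (-10)·(7−(-118/11)) + (-2)·(-118/11−(-7/2))) = ½·(7413/44 − 1950/11 + 159/11) = 249/88, so the P-coordinate is (249/88)/(83/8) = 3/11.
[PSR] = ½·((-11/2)·(-118/11−7) + (-353/22)·(7−5) + (-2)·(5−(-118/11))) = ½·(195/2 − 353/11 − 346/11) = 747/44, so the Q-coordinate is 18/11.
[PQS] = ½·((-11/2)·(-7/2−(-118/11)) + (-10)·(-118/11−5) + (-353/22)·(5−(-7/2))) = ½·(-159/4 + 1730/11 − 6001/44) = -415/44, so the R-coordinate is -10/11.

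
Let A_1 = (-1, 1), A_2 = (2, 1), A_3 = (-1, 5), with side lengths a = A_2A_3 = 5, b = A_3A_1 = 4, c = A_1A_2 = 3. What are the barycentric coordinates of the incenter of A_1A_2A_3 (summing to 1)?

The incenter has barycentric coordinates proportional to the opposite side lengths: (5 : 4 : 3).
Normalizing by 5+4+3 = 12 gives (5/12, 1/3, 1/4).

(5/12, 1/3, 1/4)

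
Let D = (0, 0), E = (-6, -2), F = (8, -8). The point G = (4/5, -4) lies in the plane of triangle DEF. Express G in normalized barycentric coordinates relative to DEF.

Signed area of the reference triangle: [DEF] = ½·(0·(-2−(-8)) + (-6)·(-8−0) + 8·(0−(-2))) = ½·(0 + 48 + 16) = 32.
[GEF] = ½·((4/5)·(-2−(-8)) + (-6)·(-8−(-4)) + 8·(-4−(-2))) = ½·(24/5 + 24 − 16) = 32/5, so the D-coordinate is (32/5)/32 = 1/5.
[DGF] = ½·(0·(-4−(-8)) + (4/5)·(-8−0) + 8·(0−(-4))) = ½·(0 − 32/5 + 32) = 64/5, so the E-coordinate is 2/5.
[DEG] = ½·(0·(-2−(-4)) + (-6)·(-4−0) + (4/5)·(0−(-2))) = ½·(0 + 24 + 8/5) = 64/5, so the F-coordinate is 2/5.
Check: 1/5 + 2/5 + 2/5 = 1.

(1/5, 2/5, 2/5)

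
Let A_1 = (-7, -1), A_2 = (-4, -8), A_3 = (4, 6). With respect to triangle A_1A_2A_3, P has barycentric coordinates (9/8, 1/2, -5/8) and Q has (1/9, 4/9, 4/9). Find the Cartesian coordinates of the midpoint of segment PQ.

(-947/144, -79/16)

Barycentric coordinates of the midpoint are the average: (89/144, 17/36, -13/144).
Converting: (89/144)·A_1 + (17/36)·A_2 + (-13/144)·A_3 = (-947/144, -79/16).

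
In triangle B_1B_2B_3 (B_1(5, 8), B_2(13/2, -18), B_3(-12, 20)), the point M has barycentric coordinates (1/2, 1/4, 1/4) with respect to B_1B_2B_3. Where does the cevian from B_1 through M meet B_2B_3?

Line B_1M meets B_2B_3 where the B_1-coordinate vanishes; zeroing M's B_1-weight and renormalizing leaves B_2, B_3-weights 1/4 : 1/4 → (1/2, 1/2).
So N = (1/2)·B_2 + (1/2)·B_3 = (-11/4, 1).

(-11/4, 1)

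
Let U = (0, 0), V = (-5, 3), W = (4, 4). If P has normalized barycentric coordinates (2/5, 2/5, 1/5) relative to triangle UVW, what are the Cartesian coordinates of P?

(-6/5, 2)

P = (2/5)·U + (2/5)·V + (1/5)·W.
x-coordinate: (2/5)·0 + (2/5)·(-5) + (1/5)·4 = -6/5.
y-coordinate: (2/5)·0 + (2/5)·3 + (1/5)·4 = 2.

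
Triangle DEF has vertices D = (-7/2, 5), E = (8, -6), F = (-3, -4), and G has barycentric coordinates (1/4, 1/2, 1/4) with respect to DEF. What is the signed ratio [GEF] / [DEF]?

1/4

The signed ratio [GEF]/[DEF] equals the barycentric coordinate of G at vertex D, which is 1/4.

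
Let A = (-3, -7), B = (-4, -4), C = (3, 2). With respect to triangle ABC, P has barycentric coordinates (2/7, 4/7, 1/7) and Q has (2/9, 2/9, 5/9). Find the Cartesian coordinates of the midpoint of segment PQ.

Barycentric coordinates of the midpoint are the average: (16/63, 25/63, 22/63).
Converting: (16/63)·A + (25/63)·B + (22/63)·C = (-82/63, -8/3).

(-82/63, -8/3)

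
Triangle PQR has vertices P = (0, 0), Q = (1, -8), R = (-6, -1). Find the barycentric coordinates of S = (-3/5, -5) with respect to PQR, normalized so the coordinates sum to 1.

Signed area of the reference triangle: [PQR] = ½·(0·(-8−(-1)) + 1·(-1−0) + (-6)·(0−(-8))) = ½·(0 − 1 − 48) = -49/2.
[SQR] = ½·((-3/5)·(-8−(-1)) + 1·(-1−(-5)) + (-6)·(-5−(-8))) = ½·(21/5 + 4 − 18) = -49/10, so the P-coordinate is (-49/10)/(-49/2) = 1/5.
[PSR] = ½·(0·(-5−(-1)) + (-3/5)·(-1−0) + (-6)·(0−(-5))) = ½·(0 + 3/5 − 30) = -147/10, so the Q-coordinate is 3/5.
[PQS] = ½·(0·(-8−(-5)) + 1·(-5−0) + (-3/5)·(0−(-8))) = ½·(0 − 5 − 24/5) = -49/10, so the R-coordinate is 1/5.
Check: 1/5 + 3/5 + 1/5 = 1.

(1/5, 3/5, 1/5)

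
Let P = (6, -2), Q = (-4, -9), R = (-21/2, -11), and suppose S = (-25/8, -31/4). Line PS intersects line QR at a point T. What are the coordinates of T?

(-37/6, -29/3)

Barycentric coordinates of S with respect to PQR: (1/4, 1/2, 1/4).
On side QR the P-coordinate is zero; dropping S's P-weight 1/4 and renormalizing the remaining 1/2 : 1/4 gives weights 2/3, 1/3 on Q, R.
T = (2/3)·(-4, -9) + (1/3)·(-21/2, -11) = (-37/6, -29/3).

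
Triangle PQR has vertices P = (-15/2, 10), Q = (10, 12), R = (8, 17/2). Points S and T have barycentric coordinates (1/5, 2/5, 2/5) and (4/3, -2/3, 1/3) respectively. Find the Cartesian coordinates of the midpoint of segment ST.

(-83/20, 551/60)

Barycentric coordinates of the midpoint are the average: (23/30, -2/15, 11/30).
Converting: (23/30)·P + (-2/15)·Q + (11/30)·R = (-83/20, 551/60).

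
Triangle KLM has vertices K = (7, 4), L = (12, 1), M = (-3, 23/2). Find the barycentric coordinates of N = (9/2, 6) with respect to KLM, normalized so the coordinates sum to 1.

Signed area of the reference triangle: [KLM] = ½·(7·(1−(23/2)) + 12·(23/2−4) + (-3)·(4−1)) = ½·(-147/2 + 90 − 9) = 15/4.
[NLM] = ½·((9/2)·(1−(23/2)) + 12·(23/2−6) + (-3)·(6−1)) = ½·(-189/4 + 66 − 15) = 15/8, so the K-coordinate is (15/8)/(15/4) = 1/2.
[KNM] = ½·(7·(6−(23/2)) + (9/2)·(23/2−4) + (-3)·(4−6)) = ½·(-77/2 + 135/4 + 6) = 5/8, so the L-coordinate is 1/6.
[KLN] = ½·(7·(1−6) + 12·(6−4) + (9/2)·(4−1)) = ½·(-35 + 24 + 27/2) = 5/4, so the M-coordinate is 1/3.

(1/2, 1/6, 1/3)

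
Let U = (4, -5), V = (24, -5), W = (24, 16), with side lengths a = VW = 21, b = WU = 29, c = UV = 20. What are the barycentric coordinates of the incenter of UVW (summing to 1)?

(3/10, 29/70, 2/7)

The incenter has barycentric coordinates proportional to the opposite side lengths: (21 : 29 : 20).
Normalizing by 21+29+20 = 70 gives (3/10, 29/70, 2/7).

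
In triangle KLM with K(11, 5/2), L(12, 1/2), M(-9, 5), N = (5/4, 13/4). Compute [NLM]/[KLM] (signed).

1/4

[KLM] = ½·(11·(1/2−5) + 12·(5−(5/2)) + (-9)·(5/2−(1/2))) = ½·(-99/2 + 30 − 18) = -75/4.
[NLM] = ½·((5/4)·(1/2−5) + 12·(5−(13/4)) + (-9)·(13/4−(1/2))) = ½·(-45/8 + 21 − 99/4) = -75/16, so the ratio is (-75/16)/(-75/4) = 1/4.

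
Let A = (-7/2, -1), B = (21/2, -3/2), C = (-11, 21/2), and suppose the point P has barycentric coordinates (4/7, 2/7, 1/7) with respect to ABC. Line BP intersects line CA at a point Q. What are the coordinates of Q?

(-5, 13/10)

Line BP meets CA where the B-coordinate vanishes; zeroing P's B-weight and renormalizing leaves C, A-weights 1/7 : 4/7 → (1/5, 4/5).
So Q = (1/5)·C + (4/5)·A = (-5, 13/10).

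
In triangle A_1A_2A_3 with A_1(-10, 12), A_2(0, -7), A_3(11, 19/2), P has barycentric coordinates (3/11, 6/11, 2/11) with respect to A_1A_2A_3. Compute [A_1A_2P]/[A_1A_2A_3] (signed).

The signed ratio [A_1A_2P]/[A_1A_2A_3] equals the barycentric coordinate of P at vertex A_3, which is 2/11.

2/11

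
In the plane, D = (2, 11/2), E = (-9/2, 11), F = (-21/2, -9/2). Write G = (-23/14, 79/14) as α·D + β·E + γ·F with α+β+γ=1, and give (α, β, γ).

Signed area of the reference triangle: [DEF] = ½·(2·(11−(-9/2)) + (-9/2)·(-9/2−(11/2)) + (-21/2)·(11/2−11)) = ½·(31 + 45 + 231/4) = 535/8.
[GEF] = ½·((-23/14)·(11−(-9/2)) + (-9/2)·(-9/2−(79/14)) + (-21/2)·(79/14−11)) = ½·(-713/28 + 639/14 + 225/4) = 535/14, so the D-coordinate is (535/14)/(535/8) = 4/7.
[DGF] = ½·(2·(79/14−(-9/2)) + (-23/14)·(-9/2−(11/2)) + (-21/2)·(11/2−(79/14))) = ½·(142/7 + 115/7 + 3/2) = 535/28, so the E-coordinate is 2/7.
[DEG] = ½·(2·(11−(79/14)) + (-9/2)·(79/14−(11/2)) + (-23/14)·(11/2−11)) = ½·(75/7 − 9/14 + 253/28) = 535/56, so the F-coordinate is 1/7.
Check: 4/7 + 2/7 + 1/7 = 1.

(4/7, 2/7, 1/7)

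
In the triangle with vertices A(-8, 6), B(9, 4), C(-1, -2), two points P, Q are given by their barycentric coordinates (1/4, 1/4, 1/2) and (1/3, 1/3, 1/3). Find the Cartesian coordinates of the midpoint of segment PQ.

(-1/8, 25/12)

Barycentric coordinates of the midpoint are the average: (7/24, 7/24, 5/12).
Converting: (7/24)·A + (7/24)·B + (5/12)·C = (-1/8, 25/12).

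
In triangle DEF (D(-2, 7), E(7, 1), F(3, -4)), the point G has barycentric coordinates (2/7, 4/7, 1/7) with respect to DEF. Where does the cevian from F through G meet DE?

(4, 3)

Line FG meets DE where the F-coordinate vanishes; zeroing G's F-weight and renormalizing leaves D, E-weights 2/7 : 4/7 → (1/3, 2/3).
So H = (1/3)·D + (2/3)·E = (4, 3).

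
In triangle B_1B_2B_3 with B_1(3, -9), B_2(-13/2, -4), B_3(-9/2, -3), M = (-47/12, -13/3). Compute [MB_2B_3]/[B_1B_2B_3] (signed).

1/6

[B_1B_2B_3] = ½·(3·(-4−(-3)) + (-13/2)·(-3−(-9)) + (-9/2)·(-9−(-4))) = ½·(-3 − 39 + 45/2) = -39/4.
[MB_2B_3] = ½·((-47/12)·(-4−(-3)) + (-13/2)·(-3−(-13/3)) + (-9/2)·(-13/3−(-4))) = ½·(47/12 − 26/3 + 3/2) = -13/8, so the ratio is (-13/8)/(-39/4) = 1/6.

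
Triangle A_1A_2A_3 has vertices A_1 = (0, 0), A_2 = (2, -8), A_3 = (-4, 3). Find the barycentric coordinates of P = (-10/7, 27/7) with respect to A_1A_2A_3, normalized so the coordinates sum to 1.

(9/7, -3/7, 1/7)

Signed area of the reference triangle: [A_1A_2A_3] = ½·(0·(-8−3) + 2·(3−0) + (-4)·(0−(-8))) = ½·(0 + 6 − 32) = -13.
[PA_2A_3] = ½·((-10/7)·(-8−3) + 2·(3−(27/7)) + (-4)·(27/7−(-8))) = ½·(110/7 − 12/7 − 332/7) = -117/7, so the A_1-coordinate is (-117/7)/(-13) = 9/7.
[A_1PA_3] = ½·(0·(27/7−3) + (-10/7)·(3−0) + (-4)·(0−(27/7))) = ½·(0 − 30/7 + 108/7) = 39/7, so the A_2-coordinate is -3/7.
[A_1A_2P] = ½·(0·(-8−(27/7)) + 2·(27/7−0) + (-10/7)·(0−(-8))) = ½·(0 + 54/7 − 80/7) = -13/7, so the A_3-coordinate is 1/7.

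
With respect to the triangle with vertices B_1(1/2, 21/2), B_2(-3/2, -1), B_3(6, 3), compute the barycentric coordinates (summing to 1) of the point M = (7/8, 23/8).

Signed area of the reference triangle: [B_1B_2B_3] = ½·((1/2)·(-1−3) + (-3/2)·(3−(21/2)) + 6·(21/2−(-1))) = ½·(-2 + 45/4 + 69) = 313/8.
[MB_2B_3] = ½·((7/8)·(-1−3) + (-3/2)·(3−(23/8)) + 6·(23/8−(-1))) = ½·(-7/2 − 3/16 + 93/4) = 313/32, so the B_1-coordinate is (313/32)/(313/8) = 1/4.
[B_1MB_3] = ½·((1/2)·(23/8−3) + (7/8)·(3−(21/2)) + 6·(21/2−(23/8))) = ½·(-1/16 − 105/16 + 183/4) = 313/16, so the B_2-coordinate is 1/2.
[B_1B_2M] = ½·((1/2)·(-1−(23/8)) + (-3/2)·(23/8−(21/2)) + (7/8)·(21/2−(-1))) = ½·(-31/16 + 183/16 + 161/16) = 313/32, so the B_3-coordinate is 1/4.

(1/4, 1/2, 1/4)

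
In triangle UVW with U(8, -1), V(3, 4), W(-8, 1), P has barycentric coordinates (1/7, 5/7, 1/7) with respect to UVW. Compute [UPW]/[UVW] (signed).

5/7

The signed ratio [UPW]/[UVW] equals the barycentric coordinate of P at vertex V, which is 5/7.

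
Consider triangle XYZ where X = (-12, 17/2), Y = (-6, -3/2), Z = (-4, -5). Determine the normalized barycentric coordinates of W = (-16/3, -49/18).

(1/9, 2/9, 2/3)

Signed area of the reference triangle: [XYZ] = ½·((-12)·(-3/2−(-5)) + (-6)·(-5−(17/2)) + (-4)·(17/2−(-3/2))) = ½·(-42 + 81 − 40) = -1/2.
[WYZ] = ½·((-16/3)·(-3/2−(-5)) + (-6)·(-5−(-49/18)) + (-4)·(-49/18−(-3/2))) = ½·(-56/3 + 41/3 + 44/9) = -1/18, so the X-coordinate is (-1/18)/(-1/2) = 1/9.
[XWZ] = ½·((-12)·(-49/18−(-5)) + (-16/3)·(-5−(17/2)) + (-4)·(17/2−(-49/18))) = ½·(-82/3 + 72 − 404/9) = -1/9, so the Y-coordinate is 2/9.
[XYW] = ½·((-12)·(-3/2−(-49/18)) + (-6)·(-49/18−(17/2)) + (-16/3)·(17/2−(-3/2))) = ½·(-44/3 + 202/3 − 160/3) = -1/3, so the Z-coordinate is 2/3.
Check: 1/9 + 2/9 + 2/3 = 1.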